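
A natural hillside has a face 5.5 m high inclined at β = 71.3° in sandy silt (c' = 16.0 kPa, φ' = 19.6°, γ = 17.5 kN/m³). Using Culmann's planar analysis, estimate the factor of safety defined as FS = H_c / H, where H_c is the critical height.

FS = 1.56

H_c = (4c'/γ) · sinβ cosφ' / [1 − cos(β − φ')]
    = (4·16.0/17.5) · sin71.3°·cos19.6° / [1 − cos51.7°]
    = 3.657 · 0.8923 / 0.3802 = 8.58 m
FS = H_c / H = 8.58 / 5.5 = 1.561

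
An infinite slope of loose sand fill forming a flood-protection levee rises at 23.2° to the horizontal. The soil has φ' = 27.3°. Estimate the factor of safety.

For a dry cohesionless infinite slope the factor of safety is FS = tanφ' / tanβ.
FS = tan27.3° / tan23.2° = 0.5161 / 0.4286 = 1.204

FS = 1.20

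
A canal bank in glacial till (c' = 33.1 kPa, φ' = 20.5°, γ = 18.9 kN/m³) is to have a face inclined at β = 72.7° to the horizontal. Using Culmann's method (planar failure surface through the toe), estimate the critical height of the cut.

Culmann's analysis gives the critical failure plane at α_cr = (β + φ')/2 = (72.7 + 20.5)/2 = 46.6°, and the critical height
H_c = (4c'/γ) · sinβ cosφ' / [1 − cos(β − φ')]
    = (4·33.1/18.9) · sin72.7°·cos20.5° / [1 − cos(52.2°)]
    = 7.005 · 0.9548·0.9367 / [1 − 0.6129]
    = 7.005 · 0.8943 / 0.3871
    = 16.18 m

H_c = 16.18 m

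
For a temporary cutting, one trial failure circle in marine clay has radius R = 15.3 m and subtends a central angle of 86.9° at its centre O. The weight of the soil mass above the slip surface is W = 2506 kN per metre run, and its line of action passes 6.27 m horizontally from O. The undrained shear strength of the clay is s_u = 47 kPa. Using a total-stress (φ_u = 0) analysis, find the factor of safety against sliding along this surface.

FS = 1.06

Taking moments about the centre O, the resisting moment is provided by the undrained shear strength acting along the arc:
Arc length L_a = R·θ = 15.3·(86.9°·π/180) = 15.3·1.5167 = 23.21 m
M_R = s_u·L_a·R = 47·23.21·15.3 = 16687.0 kN·m/m
M_D = W·d = 2506·6.27 = 15712.6 kN·m/m
FS = M_R / M_D = 16687.0 / 15712.6 = 1.062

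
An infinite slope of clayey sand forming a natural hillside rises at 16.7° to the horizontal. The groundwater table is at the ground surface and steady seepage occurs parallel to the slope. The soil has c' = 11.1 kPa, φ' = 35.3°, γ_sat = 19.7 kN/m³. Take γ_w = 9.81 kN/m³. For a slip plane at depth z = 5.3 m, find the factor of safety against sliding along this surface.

FS = 1.57

With seepage parallel to the slope and the water table at the surface, the effective normal stress on the slip plane uses the buoyant unit weight γ' = γ_sat − γ_w while the driving shear stress uses γ_sat:
FS = [c' + γ' z cos²β tanφ'] / [γ_sat z sinβ cosβ]
γ' = 19.7 − 9.81 = 9.89 kN/m³
Numerator = 11.1 + 9.89·5.3·cos²16.7°·tan35.3° = 11.1 + 9.89·5.3·0.9174·0.7080 = 45.149 kPa
Denominator = 19.7·5.3·sin16.7°·cos16.7° = 19.7·5.3·0.2874·0.9578 = 28.738 kPa
FS = 45.149 / 28.738 = 1.571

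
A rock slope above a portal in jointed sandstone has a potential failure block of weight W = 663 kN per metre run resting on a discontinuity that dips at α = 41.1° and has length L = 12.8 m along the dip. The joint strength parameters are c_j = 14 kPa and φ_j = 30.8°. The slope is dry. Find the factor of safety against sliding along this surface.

Resolving the block weight along and normal to the plane and applying the Mohr–Coulomb strength on the joint:
N' = W cosα = 663·cos41.1° = 499.6 kN/m
Driving force T = W sinα = 663·sin41.1° = 435.8 kN/m
Resisting force R = c_j·L + N'·tanφ_j = 14·12.8 + 499.6·tan30.8° = 179.2 + 297.8 = 477.0 kN/m
FS = R / T = 477.0 / 435.8 = 1.095

FS = 1.09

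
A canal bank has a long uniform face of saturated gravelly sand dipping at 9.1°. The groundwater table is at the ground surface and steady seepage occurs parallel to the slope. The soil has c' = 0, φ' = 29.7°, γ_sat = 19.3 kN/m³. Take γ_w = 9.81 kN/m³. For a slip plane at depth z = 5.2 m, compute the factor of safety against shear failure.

FS = 1.75

With seepage parallel to the slope and the water table at the surface, the effective normal stress on the slip plane uses the buoyant unit weight γ' = γ_sat − γ_w while the driving shear stress uses γ_sat:
FS = [c' + γ' z cos²β tanφ'] / [γ_sat z sinβ cosβ]
(For c' = 0 this reduces to FS = (γ'/γ_sat)·tanφ'/tanβ.)
γ' = 19.3 − 9.81 = 9.49 kN/m³
Numerator = 0.0 + 9.49·5.2·cos²9.1°·tan29.7° = 0.0 + 9.49·5.2·0.9750·0.5704 = 27.444 kPa
Denominator = 19.3·5.2·sin9.1°·cos9.1° = 19.3·5.2·0.1582·0.9874 = 15.673 kPa
FS = 27.444 / 15.673 = 1.751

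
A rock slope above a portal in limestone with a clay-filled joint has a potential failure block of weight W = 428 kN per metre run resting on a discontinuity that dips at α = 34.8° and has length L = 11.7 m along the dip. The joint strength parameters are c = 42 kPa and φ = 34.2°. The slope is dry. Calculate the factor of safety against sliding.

Resolving the block weight along and normal to the plane and applying the Mohr–Coulomb strength on the joint:
N' = W cosα = 428·cos34.8° = 351.5 kN/m
Driving force T = W sinα = 428·sin34.8° = 244.3 kN/m
Resisting force R = c·L + N'·tanφ = 42·11.7 + 351.5·tan34.2° = 491.4 + 238.8 = 730.2 kN/m
FS = R / T = 730.2 / 244.3 = 2.990

FS = 2.99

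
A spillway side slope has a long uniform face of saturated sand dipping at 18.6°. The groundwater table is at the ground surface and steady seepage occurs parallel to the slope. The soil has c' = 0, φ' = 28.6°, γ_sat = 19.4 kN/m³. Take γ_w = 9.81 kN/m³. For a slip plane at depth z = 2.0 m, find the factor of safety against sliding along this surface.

With seepage parallel to the slope and the water table at the surface, the effective normal stress on the slip plane uses the buoyant unit weight γ' = γ_sat − γ_w while the driving shear stress uses γ_sat:
FS = [c' + γ' z cos²β tanφ'] / [γ_sat z sinβ cosβ]
(For c' = 0 this reduces to FS = (γ'/γ_sat)·tanφ'/tanβ.)
γ' = 19.4 − 9.81 = 9.59 kN/m³
Numerator = 0.0 + 9.59·2.0·cos²18.6°·tan28.6° = 0.0 + 9.59·2.0·0.8983·0.5452 = 9.393 kPa
Denominator = 19.4·2.0·sin18.6°·cos18.6° = 19.4·2.0·0.3190·0.9478 = 11.729 kPa
FS = 9.393 / 11.729 = 0.801

FS = 0.80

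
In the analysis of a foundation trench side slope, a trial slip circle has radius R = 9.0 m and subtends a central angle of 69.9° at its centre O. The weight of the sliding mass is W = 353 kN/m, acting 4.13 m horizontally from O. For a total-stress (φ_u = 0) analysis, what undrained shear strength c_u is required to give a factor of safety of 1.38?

c_u = 20.4 kPa

FS = c_u·L_a·R / (W·d), so c_u = FS·W·d / (L_a·R).
Arc length L_a = R·θ = 9.0·(69.9°·π/180) = 9.0·1.2200 = 10.98 m
c_u = 1.38·353·4.13 / (10.98·9.0) = 2011.9 / 98.82 = 20.36 kPa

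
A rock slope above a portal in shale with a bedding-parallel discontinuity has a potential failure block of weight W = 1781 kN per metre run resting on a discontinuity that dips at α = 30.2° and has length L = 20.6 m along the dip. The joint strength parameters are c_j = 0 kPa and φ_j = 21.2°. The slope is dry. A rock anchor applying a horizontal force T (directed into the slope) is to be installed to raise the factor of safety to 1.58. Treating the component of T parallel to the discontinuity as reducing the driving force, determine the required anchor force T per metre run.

T = 524 kN/m

Resolving forces along and normal to the sliding plane, with the horizontal anchor force T adding T·sinα to the effective normal force and T·cosα acting up the plane against the driving force:
FS = [c_jL + (W cosα + T sinα) tanφ_j] / [W sinα − T cosα]
Without the anchor: N' = 1539.3 kN/m, driving T_d = 895.9 kN/m, resisting R = 0·20.6 + 1539.3·tan21.2° = 597.0 kN/m, FS = 0.67.
Setting FS = 1.58 and solving for T:
1.58·(895.9 − T cos30.2°) = 597.0 + T sin30.2°·tan21.2°
T·(sin30.2°·tan21.2° + 1.58·cos30.2°) = 1.58·895.9 − 597.0
T·(0.5030·0.3879 + 1.58·0.8643) = 1415.5 − 597.0 = 818.4
T·1.5607 = 818.4
T = 524.4 kN/m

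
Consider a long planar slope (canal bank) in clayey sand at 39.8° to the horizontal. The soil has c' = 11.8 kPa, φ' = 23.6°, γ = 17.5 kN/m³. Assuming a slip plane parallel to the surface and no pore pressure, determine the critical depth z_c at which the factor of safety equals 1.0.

Setting FS = 1.00 in FS = [c' + γz cos²β tanφ'] / [γz sinβ cosβ] and solving for z:
z = c' / [γ cosβ (FS·sinβ − cosβ·tanφ')]
  = 11.8 / [17.5·cos39.8°·(1.00·sin39.8° − cos39.8°·tan23.6°)]
  = 11.8 / [17.5·0.7683·(1.00·0.6401 − 0.7683·0.4369)]
  = 11.8 / 4.0934 = 2.883 m

z_c = 2.88 m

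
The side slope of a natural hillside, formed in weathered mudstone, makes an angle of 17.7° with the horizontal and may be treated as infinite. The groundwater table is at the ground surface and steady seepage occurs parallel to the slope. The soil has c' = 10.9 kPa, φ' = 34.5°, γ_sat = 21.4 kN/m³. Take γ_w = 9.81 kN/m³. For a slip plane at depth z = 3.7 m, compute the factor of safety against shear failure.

With seepage parallel to the slope and the water table at the surface, the effective normal stress on the slip plane uses the buoyant unit weight γ' = γ_sat − γ_w while the driving shear stress uses γ_sat:
FS = [c' + γ' z cos²β tanφ'] / [γ_sat z sinβ cosβ]
γ' = 21.4 − 9.81 = 11.59 kN/m³
Numerator = 10.9 + 11.59·3.7·cos²17.7°·tan34.5° = 10.9 + 11.59·3.7·0.9076·0.6873 = 37.648 kPa
Denominator = 21.4·3.7·sin17.7°·cos17.7° = 21.4·3.7·0.3040·0.9527 = 22.934 kPa
FS = 37.648 / 22.934 = 1.642

FS = 1.64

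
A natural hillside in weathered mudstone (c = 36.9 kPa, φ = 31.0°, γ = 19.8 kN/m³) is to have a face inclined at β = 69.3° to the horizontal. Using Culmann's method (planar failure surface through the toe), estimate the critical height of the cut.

H_c = 27.77 m

Culmann's analysis gives the critical failure plane at α_cr = (β + φ)/2 = (69.3 + 31.0)/2 = 50.1°, and the critical height
H_c = (4c/γ) · sinβ cosφ / [1 − cos(β − φ)]
    = (4·36.9/19.8) · sin69.3°·cos31.0° / [1 − cos(38.3°)]
    = 7.455 · 0.9354·0.8572 / [1 − 0.7848]
    = 7.455 · 0.8018 / 0.2152
    = 27.77 m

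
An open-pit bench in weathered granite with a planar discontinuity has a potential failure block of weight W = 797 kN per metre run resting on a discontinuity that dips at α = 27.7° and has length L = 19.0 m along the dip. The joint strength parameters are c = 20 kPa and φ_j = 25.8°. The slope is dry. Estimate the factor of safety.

Resolving the block weight along and normal to the plane and applying the Mohr–Coulomb strength on the joint:
N' = W cosα = 797·cos27.7° = 705.7 kN/m
Driving force T = W sinα = 797·sin27.7° = 370.5 kN/m
Resisting force R = c·L + N'·tanφ_j = 20·19.0 + 705.7·tan25.8° = 380.0 + 341.1 = 721.1 kN/m
FS = R / T = 721.1 / 370.5 = 1.946

FS = 1.95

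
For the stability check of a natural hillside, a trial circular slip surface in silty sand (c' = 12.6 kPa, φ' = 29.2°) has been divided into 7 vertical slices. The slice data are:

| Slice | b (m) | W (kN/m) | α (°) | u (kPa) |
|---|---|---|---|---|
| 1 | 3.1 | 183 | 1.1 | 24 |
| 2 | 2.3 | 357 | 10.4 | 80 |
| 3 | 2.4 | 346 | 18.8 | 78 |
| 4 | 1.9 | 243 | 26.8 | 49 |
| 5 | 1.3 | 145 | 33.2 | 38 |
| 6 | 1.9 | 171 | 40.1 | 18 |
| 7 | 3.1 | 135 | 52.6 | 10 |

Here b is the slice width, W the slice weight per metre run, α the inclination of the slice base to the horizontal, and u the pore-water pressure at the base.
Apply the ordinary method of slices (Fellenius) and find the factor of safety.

Ordinary method of slices: FS = Σ[c'·Δl_i + (W_i cosα_i − u_i·Δl_i)·tanφ'] / Σ W_i sinα_i, with Δl_i = b_i / cosα_i.
Slice 1: Δl = 3.1/cos1.1° = 3.101 m; N'_1 = 183·cos1.1° − 24·3.101 = 108.6; c'Δl = 39.07; W sinα = 3.5
Slice 2: Δl = 2.3/cos10.4° = 2.338 m; N'_2 = 357·cos10.4° − 80·2.338 = 164.1; c'Δl = 29.46; W sinα = 64.4
Slice 3: Δl = 2.4/cos18.8° = 2.535 m; N'_3 = 346·cos18.8° − 78·2.535 = 129.8; c'Δl = 31.94; W sinα = 111.5
Slice 4: Δl = 1.9/cos26.8° = 2.129 m; N'_4 = 243·cos26.8° − 49·2.129 = 112.6; c'Δl = 26.82; W sinα = 109.6
Slice 5: Δl = 1.3/cos33.2° = 1.554 m; N'_5 = 145·cos33.2° − 38·1.554 = 62.3; c'Δl = 19.58; W sinα = 79.4
Slice 6: Δl = 1.9/cos40.1° = 2.484 m; N'_6 = 171·cos40.1° − 18·2.484 = 86.1; c'Δl = 31.30; W sinα = 110.1
Slice 7: Δl = 3.1/cos52.6° = 5.104 m; N'_7 = 135·cos52.6° − 10·5.104 = 31.0; c'Δl = 64.31; W sinα = 107.2
Σc'Δl = 242.5 kN/m; ΣN' = 694.3 kN/m; ΣW sinα = 585.8 kN/m
Resisting = 242.5 + 694.3·tan29.2° = 242.5 + 388.1 = 630.5 kN/m
FS = 630.5 / 585.8 = 1.076

FS = 1.08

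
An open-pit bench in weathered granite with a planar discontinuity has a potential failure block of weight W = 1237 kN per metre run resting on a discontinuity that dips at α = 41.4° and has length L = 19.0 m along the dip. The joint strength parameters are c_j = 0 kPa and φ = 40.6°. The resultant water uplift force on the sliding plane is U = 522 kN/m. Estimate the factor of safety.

FS = 0.43

Resolving the block weight along and normal to the plane and applying the Mohr–Coulomb strength on the joint:
N' = W cosα − U = 1237·cos41.4° − 522 = 405.9 kN/m
Driving force T = W sinα = 1237·sin41.4° = 818.0 kN/m
Resisting force R = c_j·L + N'·tanφ = 0·19.0 + 405.9·tan40.6° = 0.0 + 347.9 = 347.9 kN/m
FS = R / T = 347.9 / 818.0 = 0.425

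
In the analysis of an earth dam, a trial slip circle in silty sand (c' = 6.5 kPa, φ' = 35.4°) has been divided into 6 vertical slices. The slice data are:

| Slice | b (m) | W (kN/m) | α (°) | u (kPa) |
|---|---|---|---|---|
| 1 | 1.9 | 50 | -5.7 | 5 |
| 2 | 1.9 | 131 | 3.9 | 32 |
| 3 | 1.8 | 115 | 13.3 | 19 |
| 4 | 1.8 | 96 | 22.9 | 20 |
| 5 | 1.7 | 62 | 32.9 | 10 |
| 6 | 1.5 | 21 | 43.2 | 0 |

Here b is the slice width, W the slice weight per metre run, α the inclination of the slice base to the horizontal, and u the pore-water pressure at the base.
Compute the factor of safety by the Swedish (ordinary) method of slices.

Ordinary method of slices: FS = Σ[c'·Δl_i + (W_i cosα_i − u_i·Δl_i)·tanφ'] / Σ W_i sinα_i, with Δl_i = b_i / cosα_i.
Slice 1: Δl = 1.9/cos(-5.7°) = 1.909 m; N'_1 = 50·cos(-5.7°) − 5·1.909 = 40.2; c'Δl = 12.41; W sinα = -5.0
Slice 2: Δl = 1.9/cos3.9° = 1.904 m; N'_2 = 131·cos3.9° − 32·1.904 = 69.8; c'Δl = 12.38; W sinα = 8.9
Slice 3: Δl = 1.8/cos13.3° = 1.850 m; N'_3 = 115·cos13.3° − 19·1.850 = 76.8; c'Δl = 12.02; W sinα = 26.5
Slice 4: Δl = 1.8/cos22.9° = 1.954 m; N'_4 = 96·cos22.9° − 20·1.954 = 49.4; c'Δl = 12.70; W sinα = 37.4
Slice 5: Δl = 1.7/cos32.9° = 2.025 m; N'_5 = 62·cos32.9° − 10·2.025 = 31.8; c'Δl = 13.16; W sinα = 33.7
Slice 6: Δl = 1.5/cos43.2° = 2.058 m; N'_6 = 21·cos43.2° − 0·2.058 = 15.3; c'Δl = 13.38; W sinα = 14.4
Σc'Δl = 76.0 kN/m; ΣN' = 283.2 kN/m; ΣW sinα = 115.8 kN/m
Resisting = 76.0 + 283.2·tan35.4° = 76.0 + 201.3 = 277.3 kN/m
FS = 277.3 / 115.8 = 2.395

FS = 2.39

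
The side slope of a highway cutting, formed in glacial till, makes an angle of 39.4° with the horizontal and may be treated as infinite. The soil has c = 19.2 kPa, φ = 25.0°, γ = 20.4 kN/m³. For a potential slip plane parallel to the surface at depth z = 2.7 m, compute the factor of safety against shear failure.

For an infinite slope with a slip plane parallel to the surface (no pore pressure): FS = [c + γz cos²β tanφ] / [γz sinβ cosβ].
γz = 20.4·2.7 = 55.08 kN/m²
Numerator = 19.2 + 55.08·cos²39.4°·tan25.0° = 19.2 + 55.08·0.5971·0.4663 = 34.536 kPa
Denominator = 55.08·sin39.4°·cos39.4° = 55.08·0.6347·0.7727 = 27.016 kPa
FS = 34.536 / 27.016 = 1.278

FS = 1.28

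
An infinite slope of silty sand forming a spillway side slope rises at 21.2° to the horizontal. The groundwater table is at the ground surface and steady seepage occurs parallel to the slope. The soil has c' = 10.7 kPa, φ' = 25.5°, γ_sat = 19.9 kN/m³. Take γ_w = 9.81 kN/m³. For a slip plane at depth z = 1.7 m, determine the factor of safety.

With seepage parallel to the slope and the water table at the surface, the effective normal stress on the slip plane uses the buoyant unit weight γ' = γ_sat − γ_w while the driving shear stress uses γ_sat:
FS = [c' + γ' z cos²β tanφ'] / [γ_sat z sinβ cosβ]
γ' = 19.9 − 9.81 = 10.09 kN/m³
Numerator = 10.7 + 10.09·1.7·cos²21.2°·tan25.5° = 10.7 + 10.09·1.7·0.8692·0.4770 = 17.812 kPa
Denominator = 19.9·1.7·sin21.2°·cos21.2° = 19.9·1.7·0.3616·0.9323 = 11.406 kPa
FS = 17.812 / 11.406 = 1.562

FS = 1.56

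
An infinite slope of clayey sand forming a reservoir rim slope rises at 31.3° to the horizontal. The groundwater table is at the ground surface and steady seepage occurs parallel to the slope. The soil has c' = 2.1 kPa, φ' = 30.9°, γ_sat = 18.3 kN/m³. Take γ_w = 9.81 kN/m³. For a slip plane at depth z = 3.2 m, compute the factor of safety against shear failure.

FS = 0.54

With seepage parallel to the slope and the water table at the surface, the effective normal stress on the slip plane uses the buoyant unit weight γ' = γ_sat − γ_w while the driving shear stress uses γ_sat:
FS = [c' + γ' z cos²β tanφ'] / [γ_sat z sinβ cosβ]
γ' = 18.3 − 9.81 = 8.49 kN/m³
Numerator = 2.1 + 8.49·3.2·cos²31.3°·tan30.9° = 2.1 + 8.49·3.2·0.7301·0.5985 = 13.971 kPa
Denominator = 18.3·3.2·sin31.3°·cos31.3° = 18.3·3.2·0.5195·0.8545 = 25.995 kPa
FS = 13.971 / 25.995 = 0.537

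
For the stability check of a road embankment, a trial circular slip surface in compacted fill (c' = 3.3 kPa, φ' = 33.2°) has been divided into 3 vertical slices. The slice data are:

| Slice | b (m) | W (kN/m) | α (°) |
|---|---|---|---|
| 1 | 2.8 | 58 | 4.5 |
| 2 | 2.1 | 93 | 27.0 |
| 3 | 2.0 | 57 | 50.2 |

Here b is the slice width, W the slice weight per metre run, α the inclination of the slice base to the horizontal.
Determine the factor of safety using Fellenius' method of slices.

Ordinary method of slices: FS = Σ[c'·Δl_i + (W_i cosα_i)·tanφ'] / Σ W_i sinα_i, with Δl_i = b_i / cosα_i.
Slice 1: Δl = 2.8/cos4.5° = 2.809 m; N'_1 = 58·cos4.5° = 57.8; c'Δl = 9.27; W sinα = 4.6
Slice 2: Δl = 2.1/cos27.0° = 2.357 m; N'_2 = 93·cos27.0° = 82.9; c'Δl = 7.78; W sinα = 42.2
Slice 3: Δl = 2.0/cos50.2° = 3.124 m; N'_3 = 57·cos50.2° = 36.5; c'Δl = 10.31; W sinα = 43.8
Σc'Δl = 27.4 kN/m; ΣN' = 177.2 kN/m; ΣW sinα = 90.6 kN/m
Resisting = 27.4 + 177.2·tan33.2° = 27.4 + 115.9 = 143.3 kN/m
FS = 143.3 / 90.6 = 1.582

FS = 1.58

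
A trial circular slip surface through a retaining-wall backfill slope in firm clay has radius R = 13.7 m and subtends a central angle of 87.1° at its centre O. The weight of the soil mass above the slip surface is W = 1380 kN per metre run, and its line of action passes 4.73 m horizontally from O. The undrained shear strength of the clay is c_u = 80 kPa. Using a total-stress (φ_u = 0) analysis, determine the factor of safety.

FS = 3.50

Taking moments about the centre O, the resisting moment is provided by the undrained shear strength acting along the arc:
Arc length L_a = R·θ = 13.7·(87.1°·π/180) = 13.7·1.5202 = 20.83 m
M_R = c_u·L_a·R = 80·20.83·13.7 = 22825.8 kN·m/m
M_D = W·d = 1380·4.73 = 6527.4 kN·m/m
FS = M_R / M_D = 22825.8 / 6527.4 = 3.497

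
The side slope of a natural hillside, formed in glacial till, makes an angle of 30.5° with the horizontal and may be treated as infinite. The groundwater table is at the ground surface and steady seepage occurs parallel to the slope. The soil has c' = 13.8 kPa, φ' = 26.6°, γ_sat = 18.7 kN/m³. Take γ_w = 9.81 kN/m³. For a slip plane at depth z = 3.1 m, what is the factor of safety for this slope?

FS = 0.95

With seepage parallel to the slope and the water table at the surface, the effective normal stress on the slip plane uses the buoyant unit weight γ' = γ_sat − γ_w while the driving shear stress uses γ_sat:
FS = [c' + γ' z cos²β tanφ'] / [γ_sat z sinβ cosβ]
γ' = 18.7 − 9.81 = 8.89 kN/m³
Numerator = 13.8 + 8.89·3.1·cos²30.5°·tan26.6° = 13.8 + 8.89·3.1·0.7424·0.5008 = 24.046 kPa
Denominator = 18.7·3.1·sin30.5°·cos30.5° = 18.7·3.1·0.5075·0.8616 = 25.351 kPa
FS = 24.046 / 25.351 = 0.949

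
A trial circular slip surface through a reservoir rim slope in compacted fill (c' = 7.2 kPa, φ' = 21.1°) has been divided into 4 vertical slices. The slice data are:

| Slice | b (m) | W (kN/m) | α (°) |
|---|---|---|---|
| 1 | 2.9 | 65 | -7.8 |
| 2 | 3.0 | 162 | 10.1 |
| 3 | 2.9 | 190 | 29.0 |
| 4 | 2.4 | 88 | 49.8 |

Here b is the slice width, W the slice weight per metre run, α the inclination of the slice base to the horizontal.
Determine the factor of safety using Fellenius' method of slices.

Ordinary method of slices: FS = Σ[c'·Δl_i + (W_i cosα_i)·tanφ'] / Σ W_i sinα_i, with Δl_i = b_i / cosα_i.
Slice 1: Δl = 2.9/cos(-7.8°) = 2.927 m; N'_1 = 65·cos(-7.8°) = 64.4; c'Δl = 21.07; W sinα = -8.8
Slice 2: Δl = 3.0/cos10.1° = 3.047 m; N'_2 = 162·cos10.1° = 159.5; c'Δl = 21.94; W sinα = 28.4
Slice 3: Δl = 2.9/cos29.0° = 3.316 m; N'_3 = 190·cos29.0° = 166.2; c'Δl = 23.87; W sinα = 92.1
Slice 4: Δl = 2.4/cos49.8° = 3.718 m; N'_4 = 88·cos49.8° = 56.8; c'Δl = 26.77; W sinα = 67.2
Σc'Δl = 93.7 kN/m; ΣN' = 446.9 kN/m; ΣW sinα = 178.9 kN/m
Resisting = 93.7 + 446.9·tan21.1° = 93.7 + 172.4 = 266.1 kN/m
FS = 266.1 / 178.9 = 1.487

FS = 1.49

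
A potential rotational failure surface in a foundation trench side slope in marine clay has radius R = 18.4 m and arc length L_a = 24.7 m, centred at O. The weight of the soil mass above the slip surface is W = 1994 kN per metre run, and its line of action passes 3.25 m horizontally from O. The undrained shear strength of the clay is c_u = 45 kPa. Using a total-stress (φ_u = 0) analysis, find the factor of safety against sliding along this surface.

Taking moments about the centre O, the resisting moment is provided by the undrained shear strength acting along the arc:
M_R = c_u·L_a·R = 45·24.70·18.4 = 20451.6 kN·m/m
M_D = W·d = 1994·3.25 = 6480.5 kN·m/m
FS = M_R / M_D = 20451.6 / 6480.5 = 3.156

FS = 3.16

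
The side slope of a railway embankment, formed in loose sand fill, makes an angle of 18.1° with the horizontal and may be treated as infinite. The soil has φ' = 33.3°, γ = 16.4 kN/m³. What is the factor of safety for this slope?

FS = 2.01

For a dry cohesionless infinite slope the factor of safety is FS = tanφ' / tanβ.
FS = tan33.3° / tan18.1° = 0.6569 / 0.3269 = 2.010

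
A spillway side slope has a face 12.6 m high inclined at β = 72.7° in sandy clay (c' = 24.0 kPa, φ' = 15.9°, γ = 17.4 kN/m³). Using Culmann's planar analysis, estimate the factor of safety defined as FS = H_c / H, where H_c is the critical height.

H_c = (4c'/γ) · sinβ cosφ' / [1 − cos(β − φ')]
    = (4·24.0/17.4) · sin72.7°·cos15.9° / [1 − cos56.8°]
    = 5.517 · 0.9182 / 0.4524 = 11.20 m
FS = H_c / H = 11.20 / 12.6 = 0.889

FS = 0.89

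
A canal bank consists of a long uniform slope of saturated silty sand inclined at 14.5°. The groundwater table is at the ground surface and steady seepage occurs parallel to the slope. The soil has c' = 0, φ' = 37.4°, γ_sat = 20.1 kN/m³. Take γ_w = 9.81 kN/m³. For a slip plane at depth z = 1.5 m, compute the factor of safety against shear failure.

FS = 1.51

With seepage parallel to the slope and the water table at the surface, the effective normal stress on the slip plane uses the buoyant unit weight γ' = γ_sat − γ_w while the driving shear stress uses γ_sat:
FS = [c' + γ' z cos²β tanφ'] / [γ_sat z sinβ cosβ]
(For c' = 0 this reduces to FS = (γ'/γ_sat)·tanφ'/tanβ.)
γ' = 20.1 − 9.81 = 10.29 kN/m³
Numerator = 0.0 + 10.29·1.5·cos²14.5°·tan37.4° = 0.0 + 10.29·1.5·0.9373·0.7646 = 11.061 kPa
Denominator = 20.1·1.5·sin14.5°·cos14.5° = 20.1·1.5·0.2504·0.9681 = 7.309 kPa
FS = 11.061 / 7.309 = 1.513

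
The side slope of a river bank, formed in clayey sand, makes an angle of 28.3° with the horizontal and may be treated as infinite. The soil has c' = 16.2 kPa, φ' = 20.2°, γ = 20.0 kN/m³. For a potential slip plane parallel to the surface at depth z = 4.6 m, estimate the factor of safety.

For an infinite slope with a slip plane parallel to the surface (no pore pressure): FS = [c' + γz cos²β tanφ'] / [γz sinβ cosβ].
γz = 20.0·4.6 = 92.00 kN/m²
Numerator = 16.2 + 92.00·cos²28.3°·tan20.2° = 16.2 + 92.00·0.7752·0.3679 = 42.441 kPa
Denominator = 92.00·sin28.3°·cos28.3° = 92.00·0.4741·0.8805 = 38.403 kPa
FS = 42.441 / 38.403 = 1.105

FS = 1.11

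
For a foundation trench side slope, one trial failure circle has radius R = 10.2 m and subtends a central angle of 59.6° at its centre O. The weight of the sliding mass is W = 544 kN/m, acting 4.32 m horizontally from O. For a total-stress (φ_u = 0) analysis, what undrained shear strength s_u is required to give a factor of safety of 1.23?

FS = s_u·L_a·R / (W·d), so s_u = FS·W·d / (L_a·R).
Arc length L_a = R·θ = 10.2·(59.6°·π/180) = 10.2·1.0402 = 10.61 m
s_u = 1.23·544·4.32 / (10.61·10.2) = 2890.6 / 108.22 = 26.71 kPa

s_u = 26.7 kPa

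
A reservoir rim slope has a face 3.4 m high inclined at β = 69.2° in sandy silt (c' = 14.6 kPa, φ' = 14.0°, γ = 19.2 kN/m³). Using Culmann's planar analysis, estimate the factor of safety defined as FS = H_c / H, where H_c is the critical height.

H_c = (4c'/γ) · sinβ cosφ' / [1 − cos(β − φ')]
    = (4·14.6/19.2) · sin69.2°·cos14.0° / [1 − cos55.2°]
    = 3.042 · 0.9071 / 0.4293 = 6.43 m
FS = H_c / H = 6.43 / 3.4 = 1.890

FS = 1.89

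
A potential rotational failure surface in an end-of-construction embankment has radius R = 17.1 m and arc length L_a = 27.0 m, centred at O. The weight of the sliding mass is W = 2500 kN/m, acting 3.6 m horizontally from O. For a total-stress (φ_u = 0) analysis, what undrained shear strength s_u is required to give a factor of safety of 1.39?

FS = s_u·L_a·R / (W·d), so s_u = FS·W·d / (L_a·R).
s_u = 1.39·2500·3.6 / (27.00·17.1) = 12510.0 / 461.70 = 27.10 kPa

s_u = 27.1 kPa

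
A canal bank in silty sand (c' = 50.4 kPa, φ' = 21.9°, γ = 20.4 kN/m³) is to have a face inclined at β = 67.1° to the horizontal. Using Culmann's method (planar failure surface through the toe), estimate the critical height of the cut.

Culmann's analysis gives the critical failure plane at α_cr = (β + φ')/2 = (67.1 + 21.9)/2 = 44.5°, and the critical height
H_c = (4c'/γ) · sinβ cosφ' / [1 − cos(β − φ')]
    = (4·50.4/20.4) · sin67.1°·cos21.9° / [1 − cos(45.2°)]
    = 9.882 · 0.9212·0.9278 / [1 − 0.7046]
    = 9.882 · 0.8547 / 0.2954
    = 28.60 m

H_c = 28.60 m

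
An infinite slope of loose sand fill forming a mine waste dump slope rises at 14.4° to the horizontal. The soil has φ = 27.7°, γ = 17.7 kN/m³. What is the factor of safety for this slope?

FS = 2.04

For a dry cohesionless infinite slope the factor of safety is FS = tanφ / tanβ.
FS = tan27.7° / tan14.4° = 0.5250 / 0.2568 = 2.045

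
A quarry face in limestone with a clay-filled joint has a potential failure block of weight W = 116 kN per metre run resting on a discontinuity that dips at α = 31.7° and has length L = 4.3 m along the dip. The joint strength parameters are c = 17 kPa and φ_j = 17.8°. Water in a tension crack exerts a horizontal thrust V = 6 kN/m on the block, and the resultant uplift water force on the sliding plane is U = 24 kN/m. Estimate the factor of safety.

Resolving the block weight along and normal to the plane and applying the Mohr–Coulomb strength on the joint:
N' = W cosα − U − V sinα = 116·cos31.7° − 24 − 6·sin31.7° = 71.5 kN/m
Driving force T = W sinα + V cosα = 116·sin31.7° + 6·cos31.7° = 66.1 kN/m
Resisting force R = c·L + N'·tanφ_j = 17·4.3 + 71.5·tan17.8° = 73.1 + 23.0 = 96.1 kN/m
FS = R / T = 96.1 / 66.1 = 1.454

FS = 1.45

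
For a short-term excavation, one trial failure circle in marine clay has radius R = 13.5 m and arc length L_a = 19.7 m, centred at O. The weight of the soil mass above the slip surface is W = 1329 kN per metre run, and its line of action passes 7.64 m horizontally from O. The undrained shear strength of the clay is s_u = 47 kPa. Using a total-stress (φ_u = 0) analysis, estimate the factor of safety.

Taking moments about the centre O, the resisting moment is provided by the undrained shear strength acting along the arc:
M_R = s_u·L_a·R = 47·19.70·13.5 = 12499.6 kN·m/m
M_D = W·d = 1329·7.64 = 10153.6 kN·m/m
FS = M_R / M_D = 12499.6 / 10153.6 = 1.231

FS = 1.23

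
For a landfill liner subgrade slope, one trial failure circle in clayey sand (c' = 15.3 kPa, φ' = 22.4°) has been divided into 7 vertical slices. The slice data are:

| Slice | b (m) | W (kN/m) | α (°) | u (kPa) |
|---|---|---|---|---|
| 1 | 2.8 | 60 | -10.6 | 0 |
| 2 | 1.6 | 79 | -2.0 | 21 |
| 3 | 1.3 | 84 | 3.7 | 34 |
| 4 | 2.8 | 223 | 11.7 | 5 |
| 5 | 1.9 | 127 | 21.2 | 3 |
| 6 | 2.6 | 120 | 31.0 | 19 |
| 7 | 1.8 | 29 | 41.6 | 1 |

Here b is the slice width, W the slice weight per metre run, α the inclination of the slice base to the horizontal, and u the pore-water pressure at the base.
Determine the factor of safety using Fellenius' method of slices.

Ordinary method of slices: FS = Σ[c'·Δl_i + (W_i cosα_i − u_i·Δl_i)·tanφ'] / Σ W_i sinα_i, with Δl_i = b_i / cosα_i.
Slice 1: Δl = 2.8/cos(-10.6°) = 2.849 m; N'_1 = 60·cos(-10.6°) − 0·2.849 = 59.0; c'Δl = 43.58; W sinα = -11.0
Slice 2: Δl = 1.6/cos(-2.0°) = 1.601 m; N'_2 = 79·cos(-2.0°) − 21·1.601 = 45.3; c'Δl = 24.49; W sinα = -2.8
Slice 3: Δl = 1.3/cos3.7° = 1.303 m; N'_3 = 84·cos3.7° − 34·1.303 = 39.5; c'Δl = 19.93; W sinα = 5.4
Slice 4: Δl = 2.8/cos11.7° = 2.859 m; N'_4 = 223·cos11.7° − 5·2.859 = 204.1; c'Δl = 43.75; W sinα = 45.2
Slice 5: Δl = 1.9/cos21.2° = 2.038 m; N'_5 = 127·cos21.2° − 3·2.038 = 112.3; c'Δl = 31.18; W sinα = 45.9
Slice 6: Δl = 2.6/cos31.0° = 3.033 m; N'_6 = 120·cos31.0° − 19·3.033 = 45.2; c'Δl = 46.41; W sinα = 61.8
Slice 7: Δl = 1.8/cos41.6° = 2.407 m; N'_7 = 29·cos41.6° − 1·2.407 = 19.3; c'Δl = 36.83; W sinα = 19.3
Σc'Δl = 246.2 kN/m; ΣN' = 524.7 kN/m; ΣW sinα = 163.8 kN/m
Resisting = 246.2 + 524.7·tan22.4° = 246.2 + 216.3 = 462.4 kN/m
FS = 462.4 / 163.8 = 2.823

FS = 2.82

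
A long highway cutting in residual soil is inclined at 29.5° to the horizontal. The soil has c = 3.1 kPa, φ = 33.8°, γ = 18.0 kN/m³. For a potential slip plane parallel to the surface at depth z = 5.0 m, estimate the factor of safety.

For an infinite slope with a slip plane parallel to the surface (no pore pressure): FS = [c + γz cos²β tanφ] / [γz sinβ cosβ].
γz = 18.0·5.0 = 90.00 kN/m²
Numerator = 3.1 + 90.00·cos²29.5°·tan33.8° = 3.1 + 90.00·0.7575·0.6694 = 48.740 kPa
Denominator = 90.00·sin29.5°·cos29.5° = 90.00·0.4924·0.8704 = 38.573 kPa
FS = 48.740 / 38.573 = 1.264

FS = 1.26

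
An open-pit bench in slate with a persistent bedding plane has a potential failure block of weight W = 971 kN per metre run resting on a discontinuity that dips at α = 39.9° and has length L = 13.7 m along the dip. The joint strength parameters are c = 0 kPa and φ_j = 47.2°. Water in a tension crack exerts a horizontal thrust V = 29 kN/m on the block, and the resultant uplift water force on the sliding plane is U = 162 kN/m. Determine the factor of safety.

FS = 0.94

Resolving the block weight along and normal to the plane and applying the Mohr–Coulomb strength on the joint:
N' = W cosα − U − V sinα = 971·cos39.9° − 162 − 29·sin39.9° = 564.3 kN/m
Driving force T = W sinα + V cosα = 971·sin39.9° + 29·cos39.9° = 645.1 kN/m
Resisting force R = c·L + N'·tanφ_j = 0·13.7 + 564.3·tan47.2° = 0.0 + 609.4 = 609.4 kN/m
FS = R / T = 609.4 / 645.1 = 0.945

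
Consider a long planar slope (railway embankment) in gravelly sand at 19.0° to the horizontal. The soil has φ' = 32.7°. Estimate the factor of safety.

For a dry cohesionless infinite slope the factor of safety is FS = tanφ' / tanβ.
FS = tan32.7° / tan19.0° = 0.6420 / 0.3443 = 1.864

FS = 1.86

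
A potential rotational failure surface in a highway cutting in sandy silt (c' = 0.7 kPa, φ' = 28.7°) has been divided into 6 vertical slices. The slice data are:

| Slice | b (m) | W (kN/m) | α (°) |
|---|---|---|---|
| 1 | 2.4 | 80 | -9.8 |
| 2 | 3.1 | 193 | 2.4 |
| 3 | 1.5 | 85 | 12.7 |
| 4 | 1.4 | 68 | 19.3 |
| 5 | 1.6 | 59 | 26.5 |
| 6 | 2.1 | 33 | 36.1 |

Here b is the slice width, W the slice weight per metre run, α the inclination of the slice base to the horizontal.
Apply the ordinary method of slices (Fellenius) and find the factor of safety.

FS = 3.46

Ordinary method of slices: FS = Σ[c'·Δl_i + (W_i cosα_i)·tanφ'] / Σ W_i sinα_i, with Δl_i = b_i / cosα_i.
Slice 1: Δl = 2.4/cos(-9.8°) = 2.436 m; N'_1 = 80·cos(-9.8°) = 78.8; c'Δl = 1.70; W sinα = -13.6
Slice 2: Δl = 3.1/cos2.4° = 3.103 m; N'_2 = 193·cos2.4° = 192.8; c'Δl = 2.17; W sinα = 8.1
Slice 3: Δl = 1.5/cos12.7° = 1.538 m; N'_3 = 85·cos12.7° = 82.9; c'Δl = 1.08; W sinα = 18.7
Slice 4: Δl = 1.4/cos19.3° = 1.483 m; N'_4 = 68·cos19.3° = 64.2; c'Δl = 1.04; W sinα = 22.5
Slice 5: Δl = 1.6/cos26.5° = 1.788 m; N'_5 = 59·cos26.5° = 52.8; c'Δl = 1.25; W sinα = 26.3
Slice 6: Δl = 2.1/cos36.1° = 2.599 m; N'_6 = 33·cos36.1° = 26.7; c'Δl = 1.82; W sinα = 19.4
Σc'Δl = 9.1 kN/m; ΣN' = 498.2 kN/m; ΣW sinα = 81.4 kN/m
Resisting = 9.1 + 498.2·tan28.7° = 9.1 + 272.8 = 281.8 kN/m
FS = 281.8 / 81.4 = 3.462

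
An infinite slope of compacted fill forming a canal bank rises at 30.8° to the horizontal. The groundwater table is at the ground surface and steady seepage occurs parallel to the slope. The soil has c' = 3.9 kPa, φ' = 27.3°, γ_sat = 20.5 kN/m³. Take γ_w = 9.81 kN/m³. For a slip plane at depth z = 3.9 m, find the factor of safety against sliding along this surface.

With seepage parallel to the slope and the water table at the surface, the effective normal stress on the slip plane uses the buoyant unit weight γ' = γ_sat − γ_w while the driving shear stress uses γ_sat:
FS = [c' + γ' z cos²β tanφ'] / [γ_sat z sinβ cosβ]
γ' = 20.5 − 9.81 = 10.69 kN/m³
Numerator = 3.9 + 10.69·3.9·cos²30.8°·tan27.3° = 3.9 + 10.69·3.9·0.7378·0.5161 = 19.776 kPa
Denominator = 20.5·3.9·sin30.8°·cos30.8° = 20.5·3.9·0.5120·0.8590 = 35.164 kPa
FS = 19.776 / 35.164 = 0.562

FS = 0.56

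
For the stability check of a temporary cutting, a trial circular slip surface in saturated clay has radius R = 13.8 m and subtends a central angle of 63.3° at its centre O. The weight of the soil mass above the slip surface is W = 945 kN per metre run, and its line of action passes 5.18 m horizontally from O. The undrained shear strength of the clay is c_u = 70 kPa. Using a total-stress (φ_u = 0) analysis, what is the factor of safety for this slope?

FS = 3.01

Taking moments about the centre O, the resisting moment is provided by the undrained shear strength acting along the arc:
Arc length L_a = R·θ = 13.8·(63.3°·π/180) = 13.8·1.1048 = 15.25 m
M_R = c_u·L_a·R = 70·15.25·13.8 = 14727.8 kN·m/m
M_D = W·d = 945·5.18 = 4895.1 kN·m/m
FS = M_R / M_D = 14727.8 / 4895.1 = 3.009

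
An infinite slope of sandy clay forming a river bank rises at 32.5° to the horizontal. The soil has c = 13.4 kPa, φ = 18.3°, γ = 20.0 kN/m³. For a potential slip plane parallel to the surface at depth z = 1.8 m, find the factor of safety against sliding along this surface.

FS = 1.34

For an infinite slope with a slip plane parallel to the surface (no pore pressure): FS = [c + γz cos²β tanφ] / [γz sinβ cosβ].
γz = 20.0·1.8 = 36.00 kN/m²
Numerator = 13.4 + 36.00·cos²32.5°·tan18.3° = 13.4 + 36.00·0.7113·0.3307 = 21.869 kPa
Denominator = 36.00·sin32.5°·cos32.5° = 36.00·0.5373·0.8434 = 16.314 kPa
FS = 21.869 / 16.314 = 1.341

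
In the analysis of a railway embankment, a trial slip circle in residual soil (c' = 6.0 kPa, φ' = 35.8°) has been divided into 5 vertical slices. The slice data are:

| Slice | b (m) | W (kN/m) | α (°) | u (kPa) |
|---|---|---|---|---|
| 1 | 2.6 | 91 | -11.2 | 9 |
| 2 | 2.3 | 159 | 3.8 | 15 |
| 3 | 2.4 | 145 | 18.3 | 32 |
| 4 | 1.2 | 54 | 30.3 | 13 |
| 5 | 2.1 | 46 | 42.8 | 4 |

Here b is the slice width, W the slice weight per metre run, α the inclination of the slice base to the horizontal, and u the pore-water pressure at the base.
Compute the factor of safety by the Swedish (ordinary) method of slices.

FS = 2.94

Ordinary method of slices: FS = Σ[c'·Δl_i + (W_i cosα_i − u_i·Δl_i)·tanφ'] / Σ W_i sinα_i, with Δl_i = b_i / cosα_i.
Slice 1: Δl = 2.6/cos(-11.2°) = 2.650 m; N'_1 = 91·cos(-11.2°) − 9·2.650 = 65.4; c'Δl = 15.90; W sinα = -17.7
Slice 2: Δl = 2.3/cos3.8° = 2.305 m; N'_2 = 159·cos3.8° − 15·2.305 = 124.1; c'Δl = 13.83; W sinα = 10.5
Slice 3: Δl = 2.4/cos18.3° = 2.528 m; N'_3 = 145·cos18.3° − 32·2.528 = 56.8; c'Δl = 15.17; W sinα = 45.5
Slice 4: Δl = 1.2/cos30.3° = 1.390 m; N'_4 = 54·cos30.3° − 13·1.390 = 28.6; c'Δl = 8.34; W sinα = 27.2
Slice 5: Δl = 2.1/cos42.8° = 2.862 m; N'_5 = 46·cos42.8° − 4·2.862 = 22.3; c'Δl = 17.17; W sinα = 31.3
Σc'Δl = 70.4 kN/m; ΣN' = 297.1 kN/m; ΣW sinα = 96.9 kN/m
Resisting = 70.4 + 297.1·tan35.8° = 70.4 + 214.3 = 284.7 kN/m
FS = 284.7 / 96.9 = 2.938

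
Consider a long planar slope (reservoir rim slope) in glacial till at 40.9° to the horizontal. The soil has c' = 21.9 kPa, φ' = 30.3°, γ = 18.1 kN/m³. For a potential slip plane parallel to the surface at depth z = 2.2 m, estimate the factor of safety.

For an infinite slope with a slip plane parallel to the surface (no pore pressure): FS = [c' + γz cos²β tanφ'] / [γz sinβ cosβ].
γz = 18.1·2.2 = 39.82 kN/m²
Numerator = 21.9 + 39.82·cos²40.9°·tan30.3° = 21.9 + 39.82·0.5713·0.5844 = 35.194 kPa
Denominator = 39.82·sin40.9°·cos40.9° = 39.82·0.6547·0.7559 = 19.706 kPa
FS = 35.194 / 19.706 = 1.786

FS = 1.79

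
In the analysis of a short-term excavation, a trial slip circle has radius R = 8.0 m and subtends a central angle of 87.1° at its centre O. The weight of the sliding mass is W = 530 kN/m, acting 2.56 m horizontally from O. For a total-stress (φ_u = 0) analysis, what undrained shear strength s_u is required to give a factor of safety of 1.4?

FS = s_u·L_a·R / (W·d), so s_u = FS·W·d / (L_a·R).
Arc length L_a = R·θ = 8.0·(87.1°·π/180) = 8.0·1.5202 = 12.16 m
s_u = 1.4·530·2.56 / (12.16·8.0) = 1899.5 / 97.29 = 19.52 kPa

s_u = 19.5 kPa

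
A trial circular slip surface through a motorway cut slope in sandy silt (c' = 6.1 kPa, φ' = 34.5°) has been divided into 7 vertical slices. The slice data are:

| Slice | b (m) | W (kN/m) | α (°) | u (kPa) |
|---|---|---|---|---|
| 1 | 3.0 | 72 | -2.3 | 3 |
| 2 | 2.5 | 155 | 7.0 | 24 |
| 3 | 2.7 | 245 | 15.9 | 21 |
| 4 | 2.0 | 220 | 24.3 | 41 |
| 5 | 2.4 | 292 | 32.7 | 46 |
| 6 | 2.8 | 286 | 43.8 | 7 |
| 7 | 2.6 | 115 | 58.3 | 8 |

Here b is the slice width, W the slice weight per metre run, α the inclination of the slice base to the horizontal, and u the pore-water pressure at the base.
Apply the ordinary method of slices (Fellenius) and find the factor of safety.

FS = 1.05

Ordinary method of slices: FS = Σ[c'·Δl_i + (W_i cosα_i − u_i·Δl_i)·tanφ'] / Σ W_i sinα_i, with Δl_i = b_i / cosα_i.
Slice 1: Δl = 3.0/cos(-2.3°) = 3.002 m; N'_1 = 72·cos(-2.3°) − 3·3.002 = 62.9; c'Δl = 18.31; W sinα = -2.9
Slice 2: Δl = 2.5/cos7.0° = 2.519 m; N'_2 = 155·cos7.0° − 24·2.519 = 93.4; c'Δl = 15.36; W sinα = 18.9
Slice 3: Δl = 2.7/cos15.9° = 2.807 m; N'_3 = 245·cos15.9° − 21·2.807 = 176.7; c'Δl = 17.13; W sinα = 67.1
Slice 4: Δl = 2.0/cos24.3° = 2.194 m; N'_4 = 220·cos24.3° − 41·2.194 = 110.5; c'Δl = 13.39; W sinα = 90.5
Slice 5: Δl = 2.4/cos32.7° = 2.852 m; N'_5 = 292·cos32.7° − 46·2.852 = 114.5; c'Δl = 17.40; W sinα = 157.8
Slice 6: Δl = 2.8/cos43.8° = 3.879 m; N'_6 = 286·cos43.8° − 7·3.879 = 179.3; c'Δl = 23.66; W sinα = 198.0
Slice 7: Δl = 2.6/cos58.3° = 4.948 m; N'_7 = 115·cos58.3° − 8·4.948 = 20.8; c'Δl = 30.18; W sinα = 97.8
Σc'Δl = 135.4 kN/m; ΣN' = 758.2 kN/m; ΣW sinα = 627.2 kN/m
Resisting = 135.4 + 758.2·tan34.5° = 135.4 + 521.1 = 656.5 kN/m
FS = 656.5 / 627.2 = 1.047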